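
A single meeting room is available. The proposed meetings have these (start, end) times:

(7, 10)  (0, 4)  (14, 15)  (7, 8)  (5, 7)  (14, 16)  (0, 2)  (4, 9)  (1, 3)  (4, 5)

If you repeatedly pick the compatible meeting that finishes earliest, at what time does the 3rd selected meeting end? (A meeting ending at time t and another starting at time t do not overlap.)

7

Greedy by earliest finish: after sorting by end time, pick each interval compatible with the last pick.
Sorted by end: (0,2)  (1,3)  (0,4)  (4,5)  (5,7)  (7,8)  (4,9)  (7,10)  (14,15)  (14,16)
take (0,2); take (4,5); take (5,7); take (7,8); take (14,15); skip (14,16).
Selected: (0,2) (4,5) (5,7) (7,8) (14,15)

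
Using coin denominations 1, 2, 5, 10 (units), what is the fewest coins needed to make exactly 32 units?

32 = 3×10 + 1×2
Total coins = 3 + 1 = 4

4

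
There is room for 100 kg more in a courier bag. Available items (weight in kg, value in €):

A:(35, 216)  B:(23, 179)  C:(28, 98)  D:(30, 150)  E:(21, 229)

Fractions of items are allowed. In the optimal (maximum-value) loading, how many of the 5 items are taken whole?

3

Order: E (229/21=10.90) > B (179/23=7.78) > A (216/35=6.17) > D (150/30=5.00) > C (98/28=3.50)
Fill: take E (21 @ 229) → take B (23 @ 179) → take A (35 @ 216) → take 21/30 of D → 105.00; 100/100 used.
3 item(s) taken whole; one partial (take 21/30 of D).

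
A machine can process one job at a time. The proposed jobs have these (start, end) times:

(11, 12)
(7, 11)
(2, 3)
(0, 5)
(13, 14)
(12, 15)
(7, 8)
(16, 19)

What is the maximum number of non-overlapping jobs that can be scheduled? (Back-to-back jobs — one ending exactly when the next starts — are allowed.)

5

Sort by end time and greedily take each interval whose start is ≥ the last chosen end.
By end time: (2,3), (0,5), (7,8), (7,11), (11,12), (13,14), (12,15), (16,19).
Pick (2,3); next start ≥ 3 → (7,8); next start ≥ 8 → (11,12); next start ≥ 12 → (13,14); next start ≥ 14 → (16,19).
Selected 5 jobs.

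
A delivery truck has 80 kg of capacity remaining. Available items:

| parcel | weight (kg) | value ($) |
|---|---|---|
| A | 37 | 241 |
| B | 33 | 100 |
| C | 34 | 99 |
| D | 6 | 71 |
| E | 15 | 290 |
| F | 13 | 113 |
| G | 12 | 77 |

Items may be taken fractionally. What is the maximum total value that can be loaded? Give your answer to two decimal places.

772.75

Ratios (sorted): E 19.33, D 11.83, F 8.69, A 6.51, G 6.42, B 3.03, C 2.91
take E (15 @ 290); take D (6 @ 71); take F (13 @ 113); take A (37 @ 241); take 9/12 of G → 57.75. Capacity used 80/80.
Total value = 772.75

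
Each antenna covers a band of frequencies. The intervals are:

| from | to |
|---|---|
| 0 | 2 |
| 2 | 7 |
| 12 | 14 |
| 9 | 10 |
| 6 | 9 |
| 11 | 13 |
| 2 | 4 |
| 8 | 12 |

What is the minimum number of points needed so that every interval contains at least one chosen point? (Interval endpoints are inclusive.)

Process intervals by earliest right end; each time one isn't hit yet, stab at its right endpoint.
By right end: [0,2]  [2,4]  [2,7]  [6,9]  [9,10]  [8,12]  [11,13]  [12,14]
[0,2] uncovered → point at 2; [6,9] uncovered → point at 9; [11,13] uncovered → point at 13.
Points: 2, 9, 13 (3 total).

3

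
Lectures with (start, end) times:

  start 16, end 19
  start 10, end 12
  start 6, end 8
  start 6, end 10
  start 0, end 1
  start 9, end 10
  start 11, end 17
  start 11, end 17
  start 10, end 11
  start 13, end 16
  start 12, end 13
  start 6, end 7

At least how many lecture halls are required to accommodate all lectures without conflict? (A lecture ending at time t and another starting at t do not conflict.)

The answer is the maximum number of intervals overlapping at any instant.
starts: [0, 6, 6, 6, 9, 10, 10, 11, 11, 12, 13, 16]
ends:   [1, 7, 8, 10, 10, 11, 12, 13, 16, 17, 17, 19]
s0→1 e1→0 s6→1 s6→2 s6→3  — peak 3.

3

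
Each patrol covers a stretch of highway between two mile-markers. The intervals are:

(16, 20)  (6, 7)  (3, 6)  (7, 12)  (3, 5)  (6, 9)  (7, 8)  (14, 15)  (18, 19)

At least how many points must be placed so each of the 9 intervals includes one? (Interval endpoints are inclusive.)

4

Process intervals by earliest right end; each time one isn't hit yet, stab at its right endpoint.
Sorted: [3,5] [3,6] [6,7] [7,8] [6,9] [7,12] [14,15] [18,19] [16,20]
{[3,5],[3,6]} hit by 5; {[6,7],[7,8],[6,9],[7,12]} hit by 7; {[14,15]} hit by 15; {[18,19],[16,20]} hit by 19.
Points: 5, 7, 15, 19 (4 total).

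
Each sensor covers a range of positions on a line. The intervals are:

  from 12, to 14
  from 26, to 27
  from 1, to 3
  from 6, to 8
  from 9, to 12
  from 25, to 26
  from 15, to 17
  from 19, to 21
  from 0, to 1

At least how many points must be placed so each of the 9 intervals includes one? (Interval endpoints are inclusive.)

Process intervals by earliest right end; each time one isn't hit yet, stab at its right endpoint.
By right end: [0,1]  [1,3]  [6,8]  [9,12]  [12,14]  [15,17]  [19,21]  [25,26]  [26,27]
[0,1] uncovered → point at 1; [6,8] uncovered → point at 8; [9,12] uncovered → point at 12; [15,17] uncovered → point at 17; [19,21] uncovered → point at 21; [25,26] uncovered → point at 26.
Points: 1, 8, 12, 17, 21, 26 (6 total).

6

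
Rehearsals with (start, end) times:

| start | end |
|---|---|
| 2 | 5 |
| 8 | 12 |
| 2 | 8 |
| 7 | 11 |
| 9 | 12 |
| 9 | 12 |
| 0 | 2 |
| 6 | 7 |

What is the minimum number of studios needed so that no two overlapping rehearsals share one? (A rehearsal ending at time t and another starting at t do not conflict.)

starts: [0, 2, 2, 6, 7, 8, 9, 9]
ends:   [2, 5, 7, 8, 11, 12, 12, 12]
s0→1 e2→0 s2→1 s2→2 e5→1 s6→2 e7→1 s7→2 e8→1 s8→2 s9→3 s9→4  — peak 4.

4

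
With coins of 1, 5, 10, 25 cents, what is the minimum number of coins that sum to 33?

33 = 1×25 + 1×5 + 3×1
Total coins = 1 + 1 + 3 = 5

5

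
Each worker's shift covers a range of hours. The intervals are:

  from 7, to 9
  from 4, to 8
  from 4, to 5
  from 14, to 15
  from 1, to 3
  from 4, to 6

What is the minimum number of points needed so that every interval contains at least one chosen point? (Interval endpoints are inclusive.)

Sorted: [1,3] [4,5] [4,6] [4,8] [7,9] [14,15]
{[1,3]} hit by 3; {[4,5],[4,6],[4,8]} hit by 5; {[7,9]} hit by 9; {[14,15]} hit by 15.
Points: 3, 5, 9, 15 (4 total).

4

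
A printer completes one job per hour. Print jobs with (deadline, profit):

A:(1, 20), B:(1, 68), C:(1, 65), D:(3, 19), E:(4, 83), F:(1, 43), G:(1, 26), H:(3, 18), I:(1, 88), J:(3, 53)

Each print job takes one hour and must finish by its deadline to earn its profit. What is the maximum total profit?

243

Sort by profit descending; place each in the latest free slot ≤ its deadline.
By profit: I(d1,88), E(d4,83), B(d1,68), C(d1,65), J(d3,53), F(d1,43), G(d1,26), A(d1,20), D(d3,19), H(d3,18)
I→slot 1; E→slot 4; B skipped; C skipped; J→slot 3; F skipped; G skipped; A skipped; D→slot 2; H skipped.
Profit = 88 + 19 + 53 + 83 = 243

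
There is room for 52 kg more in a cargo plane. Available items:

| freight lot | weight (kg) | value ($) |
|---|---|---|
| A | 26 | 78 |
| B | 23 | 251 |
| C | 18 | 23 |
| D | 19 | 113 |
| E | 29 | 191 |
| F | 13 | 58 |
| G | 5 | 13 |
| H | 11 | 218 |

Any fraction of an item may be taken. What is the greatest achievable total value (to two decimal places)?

Greedy by value/weight ratio, highest first.
Ratios (sorted): H 19.82, B 10.91, E 6.59, D 5.95, F 4.46, A 3.00, G 2.60, C 1.28
take H (11 @ 218); take B (23 @ 251); take 18/29 of E → 118.55. Capacity used 52/52.
Total value = 587.55

587.55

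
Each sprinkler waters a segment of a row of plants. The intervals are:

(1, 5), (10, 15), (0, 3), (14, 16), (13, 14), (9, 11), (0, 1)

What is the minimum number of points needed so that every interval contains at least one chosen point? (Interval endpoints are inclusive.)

3

By right end: [0,1]  [0,3]  [1,5]  [9,11]  [13,14]  [10,15]  [14,16]
[0,1] uncovered → point at 1; [9,11] uncovered → point at 11; [13,14] uncovered → point at 14.
Points: 1, 11, 14 (3 total).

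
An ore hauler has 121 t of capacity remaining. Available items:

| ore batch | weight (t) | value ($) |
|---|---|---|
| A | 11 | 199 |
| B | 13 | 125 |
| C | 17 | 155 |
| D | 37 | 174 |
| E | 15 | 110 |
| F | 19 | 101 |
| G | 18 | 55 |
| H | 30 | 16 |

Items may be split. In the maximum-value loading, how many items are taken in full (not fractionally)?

Ratios (sorted): A 18.09, B 9.62, C 9.12, E 7.33, F 5.32, D 4.70, G 3.06, H 0.53
take A (11 @ 199); take B (13 @ 125); take C (17 @ 155); take E (15 @ 110); take F (19 @ 101); take D (37 @ 174); take 9/18 of G → 27.50. Capacity used 121/121.
6 item(s) taken whole; one partial (take 9/18 of G).

6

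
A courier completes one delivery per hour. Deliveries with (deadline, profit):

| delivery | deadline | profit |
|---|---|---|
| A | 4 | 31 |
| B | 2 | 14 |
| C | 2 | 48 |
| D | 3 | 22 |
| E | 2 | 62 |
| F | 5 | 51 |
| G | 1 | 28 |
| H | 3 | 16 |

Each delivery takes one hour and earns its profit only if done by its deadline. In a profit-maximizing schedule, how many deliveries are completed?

5

Take jobs in profit order; each goes to the latest open slot no later than its deadline.
By profit: E(d2,62), F(d5,51), C(d2,48), A(d4,31), G(d1,28), D(d3,22), H(d3,16), B(d2,14)
E→slot 2; F→slot 5; C→slot 1; A→slot 4; G skipped; D→slot 3; H skipped; B skipped.
5 of 8 scheduled.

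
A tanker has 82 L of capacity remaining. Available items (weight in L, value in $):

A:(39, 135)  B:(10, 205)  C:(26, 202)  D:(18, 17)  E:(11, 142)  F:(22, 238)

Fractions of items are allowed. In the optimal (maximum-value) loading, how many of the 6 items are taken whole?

Sort by value per unit weight and fill in that order.
Ratios (sorted): B 20.50, E 12.91, F 10.82, C 7.77, A 3.46, D 0.94
take B (10 @ 205); take E (11 @ 142); take F (22 @ 238); take C (26 @ 202); take 13/39 of A → 45.00. Capacity used 82/82.
4 item(s) taken whole; one partial (take 13/39 of A).

4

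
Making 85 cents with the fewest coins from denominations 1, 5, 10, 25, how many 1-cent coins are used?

0

Greedy: take as many of the largest coin as possible, then repeat with the remainder.
85 − 3×25→10 − 1×10→0
Count of 1: 0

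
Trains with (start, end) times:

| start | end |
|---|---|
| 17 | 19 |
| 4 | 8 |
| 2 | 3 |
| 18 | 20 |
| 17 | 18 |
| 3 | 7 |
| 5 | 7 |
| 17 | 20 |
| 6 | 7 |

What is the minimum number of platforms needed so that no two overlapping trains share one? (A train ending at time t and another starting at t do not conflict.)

4

The answer is the maximum number of intervals overlapping at any instant.
starts: [2, 3, 4, 5, 6, 17, 17, 17, 18]
ends:   [3, 7, 7, 7, 8, 18, 19, 20, 20]
s2→1 e3→0 s3→1 s4→2 s5→3 s6→4  — peak 4.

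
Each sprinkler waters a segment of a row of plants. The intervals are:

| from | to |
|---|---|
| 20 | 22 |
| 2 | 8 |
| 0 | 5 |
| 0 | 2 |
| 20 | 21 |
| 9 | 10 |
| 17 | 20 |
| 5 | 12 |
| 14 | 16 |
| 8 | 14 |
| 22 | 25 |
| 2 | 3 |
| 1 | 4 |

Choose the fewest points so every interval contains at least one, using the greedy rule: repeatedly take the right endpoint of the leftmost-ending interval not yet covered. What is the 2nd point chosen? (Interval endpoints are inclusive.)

10

Sorted: [0,2] [2,3] [1,4] [0,5] [2,8] [9,10] [5,12] [8,14] [14,16] [17,20] [20,21] [20,22] [22,25]
{[0,2],[2,3],[1,4],[0,5],[2,8]} hit by 2; {[9,10],[5,12],[8,14]} hit by 10; {[14,16]} hit by 16; {[17,20],[20,21],[20,22]} hit by 20; {[22,25]} hit by 25.
Points: 2, 10, 16, 20, 25 (5 total).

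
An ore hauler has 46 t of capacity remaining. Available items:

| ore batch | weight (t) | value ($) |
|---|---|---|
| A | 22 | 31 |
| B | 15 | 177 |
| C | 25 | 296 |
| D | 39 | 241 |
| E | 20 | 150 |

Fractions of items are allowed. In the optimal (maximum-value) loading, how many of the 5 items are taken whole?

Sort by value per unit weight and fill in that order.
Order: C (296/25=11.84) > B (177/15=11.80) > E (150/20=7.50) > D (241/39=6.18) > A (31/22=1.41)
Fill: take C (25 @ 296) → take B (15 @ 177) → take 6/20 of E → 45.00; 46/46 used.
2 item(s) taken whole; one partial (take 6/20 of E).

2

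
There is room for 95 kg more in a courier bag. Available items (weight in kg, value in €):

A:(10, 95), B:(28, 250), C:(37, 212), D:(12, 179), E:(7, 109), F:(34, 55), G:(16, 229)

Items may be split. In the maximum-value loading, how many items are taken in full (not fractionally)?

5

Greedy by value/weight ratio, highest first.
Ratios (sorted): E 15.57, D 14.92, G 14.31, A 9.50, B 8.93, C 5.73, F 1.62
take E (7 @ 109); take D (12 @ 179); take G (16 @ 229); take A (10 @ 95); take B (28 @ 250); take 22/37 of C → 126.05. Capacity used 95/95.
5 item(s) taken whole; one partial (take 22/37 of C).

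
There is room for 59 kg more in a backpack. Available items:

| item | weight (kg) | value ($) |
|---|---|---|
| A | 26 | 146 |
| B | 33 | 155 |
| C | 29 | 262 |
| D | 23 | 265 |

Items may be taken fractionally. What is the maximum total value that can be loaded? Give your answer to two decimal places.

Ratios (sorted): D 11.52, C 9.03, A 5.62, B 4.70
take D (23 @ 265); take C (29 @ 262); take 7/26 of A → 39.31. Capacity used 59/59.
Total value = 566.31

566.31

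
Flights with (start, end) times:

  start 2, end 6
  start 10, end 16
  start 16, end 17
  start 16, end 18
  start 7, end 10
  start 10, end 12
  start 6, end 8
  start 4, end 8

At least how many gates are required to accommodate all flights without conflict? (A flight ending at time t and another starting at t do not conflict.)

Events (time:±→running): 2:+→1 4:+→2 6:-→1 6:+→2 7:+→3 … peak 3.

3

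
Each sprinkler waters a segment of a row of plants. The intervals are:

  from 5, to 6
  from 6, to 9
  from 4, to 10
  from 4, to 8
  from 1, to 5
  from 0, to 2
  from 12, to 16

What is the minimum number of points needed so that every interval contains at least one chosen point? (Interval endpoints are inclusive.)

Process intervals by earliest right end; each time one isn't hit yet, stab at its right endpoint.
By right end: [0,2]  [1,5]  [5,6]  [4,8]  [6,9]  [4,10]  [12,16]
[0,2] uncovered → point at 2; [5,6] uncovered → point at 6; [12,16] uncovered → point at 16.
Points: 2, 6, 16 (3 total).

3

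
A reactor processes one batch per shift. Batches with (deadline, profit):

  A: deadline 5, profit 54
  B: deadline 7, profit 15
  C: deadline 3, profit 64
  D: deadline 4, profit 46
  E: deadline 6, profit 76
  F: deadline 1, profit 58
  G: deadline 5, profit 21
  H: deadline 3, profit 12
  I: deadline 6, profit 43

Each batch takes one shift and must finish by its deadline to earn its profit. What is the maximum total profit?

356

Profit order: E=76 C=64 F=58 A=54 D=46 I=43 G=21 B=15 H=12
Assign: E→slot 6, C→slot 3, F→slot 1, A→slot 5, D→slot 4, I→slot 2, G skipped, B→slot 7, H skipped.
Slots: [1:F] [2:I] [3:C] [4:D] [5:A] [6:E] [7:B]
Profit = 58 + 43 + 64 + 46 + 54 + 76 + 15 = 356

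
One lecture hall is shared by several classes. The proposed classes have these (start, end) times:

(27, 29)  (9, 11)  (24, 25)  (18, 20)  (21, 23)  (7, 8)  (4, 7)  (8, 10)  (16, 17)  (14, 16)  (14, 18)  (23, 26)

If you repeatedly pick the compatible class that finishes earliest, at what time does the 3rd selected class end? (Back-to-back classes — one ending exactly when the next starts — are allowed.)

10

Sort by end time and greedily take each interval whose start is ≥ the last chosen end.
Sorted by end: (4,7)  (7,8)  (8,10)  (9,11)  (14,16)  (16,17)  (14,18)  (18,20)  (21,23)  (24,25)  (23,26)  (27,29)
take (4,7); take (7,8); take (8,10); skip (9,11); take (14,16); take (16,17); take (18,20); take (21,23); take (24,25); take (27,29).
Selected: (4,7) (7,8) (8,10) (14,16) (16,17) (18,20) (21,23) (24,25) (27,29)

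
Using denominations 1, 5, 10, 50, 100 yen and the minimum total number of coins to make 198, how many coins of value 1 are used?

Use the largest denomination that fits, subtract, and repeat.
198 − 1×100→98 − 1×50→48 − 4×10→8 − 1×5→3 − 3×1→0
Count of 1: 3

3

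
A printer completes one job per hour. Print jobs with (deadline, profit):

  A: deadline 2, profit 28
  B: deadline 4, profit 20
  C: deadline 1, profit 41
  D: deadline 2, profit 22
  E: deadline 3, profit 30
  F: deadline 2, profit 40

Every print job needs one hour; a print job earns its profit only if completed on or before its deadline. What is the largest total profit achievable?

131

By profit: C(d1,41), F(d2,40), E(d3,30), A(d2,28), D(d2,22), B(d4,20)
C→slot 1; F→slot 2; E→slot 3; A skipped; D skipped; B→slot 4.
Profit = 41 + 40 + 30 + 20 = 131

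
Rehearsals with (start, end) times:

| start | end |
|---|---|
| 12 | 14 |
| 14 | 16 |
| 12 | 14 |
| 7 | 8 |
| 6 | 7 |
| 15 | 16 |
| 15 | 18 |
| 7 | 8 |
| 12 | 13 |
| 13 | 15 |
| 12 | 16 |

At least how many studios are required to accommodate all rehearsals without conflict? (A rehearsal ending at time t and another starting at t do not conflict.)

Events (time:±→running): 6:+→1 7:-→0 7:+→1 7:+→2 8:-→1 8:-→0 12:+→1 12:+→2 12:+→3 12:+→4 … peak 4.

4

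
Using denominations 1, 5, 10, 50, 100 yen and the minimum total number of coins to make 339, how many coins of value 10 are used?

3

Use the largest denomination that fits, subtract, and repeat.
339 = 3×100 + 3×10 + 1×5 + 4×1
Count of 10: 3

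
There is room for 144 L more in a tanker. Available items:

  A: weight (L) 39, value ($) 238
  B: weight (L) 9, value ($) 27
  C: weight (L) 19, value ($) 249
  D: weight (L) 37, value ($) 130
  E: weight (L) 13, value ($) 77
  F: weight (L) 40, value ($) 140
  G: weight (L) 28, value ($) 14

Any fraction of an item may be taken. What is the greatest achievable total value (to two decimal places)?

Greedy by value/weight ratio, highest first.
Order: C (249/19=13.11) > A (238/39=6.10) > E (77/13=5.92) > D (130/37=3.51) > F (140/40=3.50) > B (27/9=3.00) > G (14/28=0.50)
Fill: take C (19 @ 249) → take A (39 @ 238) → take E (13 @ 77) → take D (37 @ 130) → take 36/40 of F → 126.00; 144/144 used.
Total value = 820.00

820.00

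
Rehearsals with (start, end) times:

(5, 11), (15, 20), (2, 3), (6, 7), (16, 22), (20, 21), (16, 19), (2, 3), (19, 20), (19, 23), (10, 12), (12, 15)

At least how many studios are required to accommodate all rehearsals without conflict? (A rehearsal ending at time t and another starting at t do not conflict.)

4

Count concurrent intervals with a sweep; the peak is the room count.
Events (time:±→running): 2:+→1 2:+→2 3:-→1 3:-→0 5:+→1 6:+→2 7:-→1 10:+→2 11:-→1 12:-→0 12:+→1 15:-→0 15:+→1 16:+→2 16:+→3 19:-→2 19:+→3 19:+→4 … peak 4.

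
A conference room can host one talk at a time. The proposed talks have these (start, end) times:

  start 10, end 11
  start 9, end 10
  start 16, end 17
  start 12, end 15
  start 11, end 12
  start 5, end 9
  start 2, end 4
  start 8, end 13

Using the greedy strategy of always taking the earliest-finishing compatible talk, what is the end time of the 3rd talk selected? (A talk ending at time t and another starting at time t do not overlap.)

Order by finish time; keep every interval that doesn't clash with the previous kept one.
Sorted by end: (2,4)  (5,9)  (9,10)  (10,11)  (11,12)  (8,13)  (12,15)  (16,17)
take (2,4); take (5,9); take (9,10); take (10,11); take (11,12); take (12,15); take (16,17).
Selected: (2,4) (5,9) (9,10) (10,11) (11,12) (12,15) (16,17)

10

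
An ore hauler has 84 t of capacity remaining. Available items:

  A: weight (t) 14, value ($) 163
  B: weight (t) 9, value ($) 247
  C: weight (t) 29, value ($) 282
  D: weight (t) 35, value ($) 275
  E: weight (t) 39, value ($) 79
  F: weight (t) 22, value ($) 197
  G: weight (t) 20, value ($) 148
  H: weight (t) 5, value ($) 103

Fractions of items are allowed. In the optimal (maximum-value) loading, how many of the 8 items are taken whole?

Order: B (247/9=27.44) > H (103/5=20.60) > A (163/14=11.64) > C (282/29=9.72) > F (197/22=8.95) > D (275/35=7.86) > G (148/20=7.40) > E (79/39=2.03)
Fill: take B (9 @ 247) → take H (5 @ 103) → take A (14 @ 163) → take C (29 @ 282) → take F (22 @ 197) → take 5/35 of D → 39.29; 84/84 used.
5 item(s) taken whole; one partial (take 5/35 of D).

5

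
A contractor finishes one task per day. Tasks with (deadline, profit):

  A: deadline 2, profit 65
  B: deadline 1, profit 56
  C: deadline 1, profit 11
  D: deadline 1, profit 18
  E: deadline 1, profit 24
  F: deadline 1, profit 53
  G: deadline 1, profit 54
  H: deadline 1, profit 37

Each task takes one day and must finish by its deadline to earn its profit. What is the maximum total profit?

121

Profit order: A=65 B=56 G=54 F=53 H=37 E=24 D=18 C=11
Assign: A→slot 2, B→slot 1, G skipped, F skipped, H skipped, E skipped, D skipped, C skipped.
Slots: [1:B] [2:A]
Profit = 56 + 65 = 121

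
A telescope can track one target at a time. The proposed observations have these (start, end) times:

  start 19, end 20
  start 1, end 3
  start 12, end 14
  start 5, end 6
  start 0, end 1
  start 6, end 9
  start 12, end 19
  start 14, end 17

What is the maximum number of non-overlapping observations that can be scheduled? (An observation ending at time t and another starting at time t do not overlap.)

7

Order by finish time; keep every interval that doesn't clash with the previous kept one.
By end time: (0,1), (1,3), (5,6), (6,9), (12,14), (14,17), (12,19), (19,20).
Pick (0,1); next start ≥ 1 → (1,3); next start ≥ 3 → (5,6); next start ≥ 6 → (6,9); next start ≥ 9 → (12,14); next start ≥ 14 → (14,17); next start ≥ 17 → (19,20).
Selected 7 observations.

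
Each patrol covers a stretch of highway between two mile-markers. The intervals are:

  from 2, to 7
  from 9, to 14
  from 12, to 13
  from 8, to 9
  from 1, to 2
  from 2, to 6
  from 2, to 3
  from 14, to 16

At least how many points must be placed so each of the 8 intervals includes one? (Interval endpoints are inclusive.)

Sort by right endpoint; whenever an interval is uncovered, place a point at its right end.
Sorted: [1,2] [2,3] [2,6] [2,7] [8,9] [12,13] [9,14] [14,16]
{[1,2],[2,3],[2,6],[2,7]} hit by 2; {[8,9]} hit by 9; {[12,13],[9,14]} hit by 13; {[14,16]} hit by 16.
Points: 2, 9, 13, 16 (4 total).

4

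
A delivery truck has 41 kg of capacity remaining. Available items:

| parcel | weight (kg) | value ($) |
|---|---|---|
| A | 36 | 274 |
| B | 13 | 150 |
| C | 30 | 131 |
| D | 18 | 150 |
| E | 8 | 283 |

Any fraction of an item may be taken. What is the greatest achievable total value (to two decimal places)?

Order: E (283/8=35.38) > B (150/13=11.54) > D (150/18=8.33) > A (274/36=7.61) > C (131/30=4.37)
Fill: take E (8 @ 283) → take B (13 @ 150) → take D (18 @ 150) → take 2/36 of A → 15.22; 41/41 used.
Total value = 598.22

598.22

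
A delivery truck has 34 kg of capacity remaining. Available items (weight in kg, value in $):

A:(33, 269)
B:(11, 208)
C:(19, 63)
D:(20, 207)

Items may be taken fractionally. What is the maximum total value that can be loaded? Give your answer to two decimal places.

439.45

Order: B (208/11=18.91) > D (207/20=10.35) > A (269/33=8.15) > C (63/19=3.32)
Fill: take B (11 @ 208) → take D (20 @ 207) → take 3/33 of A → 24.45; 34/34 used.
Total value = 439.45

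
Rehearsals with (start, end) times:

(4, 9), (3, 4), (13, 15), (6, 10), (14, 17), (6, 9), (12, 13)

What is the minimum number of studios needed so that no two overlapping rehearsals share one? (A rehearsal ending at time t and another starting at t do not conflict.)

The answer is the maximum number of intervals overlapping at any instant.
Events (time:±→running): 3:+→1 4:-→0 4:+→1 6:+→2 6:+→3 … peak 3.

3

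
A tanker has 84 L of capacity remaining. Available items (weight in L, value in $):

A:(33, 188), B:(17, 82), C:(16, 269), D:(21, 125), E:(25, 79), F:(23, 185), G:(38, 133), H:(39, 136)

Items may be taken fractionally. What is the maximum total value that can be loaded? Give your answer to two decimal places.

715.73

Sort by value per unit weight and fill in that order.
Order: C (269/16=16.81) > F (185/23=8.04) > D (125/21=5.95) > A (188/33=5.70) > B (82/17=4.82) > G (133/38=3.50) > H (136/39=3.49) > E (79/25=3.16)
Fill: take C (16 @ 269) → take F (23 @ 185) → take D (21 @ 125) → take 24/33 of A → 136.73; 84/84 used.
Total value = 715.73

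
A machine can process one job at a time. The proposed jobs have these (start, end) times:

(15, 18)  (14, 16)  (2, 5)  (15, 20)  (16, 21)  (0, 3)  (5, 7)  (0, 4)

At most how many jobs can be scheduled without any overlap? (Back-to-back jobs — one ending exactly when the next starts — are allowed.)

4

Sort by end time and greedily take each interval whose start is ≥ the last chosen end.
Sorted by end: (0,3)  (0,4)  (2,5)  (5,7)  (14,16)  (15,18)  (15,20)  (16,21)
take (0,3); skip (0,4); skip (2,5); take (5,7); take (14,16); take (16,21).
Selected 4 jobs.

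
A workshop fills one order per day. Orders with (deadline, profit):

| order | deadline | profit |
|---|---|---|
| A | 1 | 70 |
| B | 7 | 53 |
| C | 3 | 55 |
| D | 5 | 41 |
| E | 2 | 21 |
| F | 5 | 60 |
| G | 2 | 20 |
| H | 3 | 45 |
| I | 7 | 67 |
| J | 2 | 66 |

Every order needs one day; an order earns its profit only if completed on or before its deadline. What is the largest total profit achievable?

412

Take jobs in profit order; each goes to the latest open slot no later than its deadline.
By profit: A(d1,70), I(d7,67), J(d2,66), F(d5,60), C(d3,55), B(d7,53), H(d3,45), D(d5,41), E(d2,21), G(d2,20)
A→slot 1; I→slot 7; J→slot 2; F→slot 5; C→slot 3; B→slot 6; H skipped; D→slot 4; E skipped; G skipped.
Profit = 70 + 66 + 55 + 41 + 60 + 53 + 67 = 412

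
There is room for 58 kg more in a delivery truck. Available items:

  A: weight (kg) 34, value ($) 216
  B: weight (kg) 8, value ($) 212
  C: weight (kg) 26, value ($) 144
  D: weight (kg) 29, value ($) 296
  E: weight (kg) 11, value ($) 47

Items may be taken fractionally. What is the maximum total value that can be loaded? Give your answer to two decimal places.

641.41

Greedy by value/weight ratio, highest first.
Order: B (212/8=26.50) > D (296/29=10.21) > A (216/34=6.35) > C (144/26=5.54) > E (47/11=4.27)
Fill: take B (8 @ 212) → take D (29 @ 296) → take 21/34 of A → 133.41; 58/58 used.
Total value = 641.41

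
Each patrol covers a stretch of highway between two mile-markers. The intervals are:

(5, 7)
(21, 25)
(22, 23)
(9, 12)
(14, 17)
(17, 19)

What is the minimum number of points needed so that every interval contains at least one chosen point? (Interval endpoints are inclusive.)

Sorted: [5,7] [9,12] [14,17] [17,19] [22,23] [21,25]
{[5,7]} hit by 7; {[9,12]} hit by 12; {[14,17],[17,19]} hit by 17; {[22,23],[21,25]} hit by 23.
Points: 7, 12, 17, 23 (4 total).

4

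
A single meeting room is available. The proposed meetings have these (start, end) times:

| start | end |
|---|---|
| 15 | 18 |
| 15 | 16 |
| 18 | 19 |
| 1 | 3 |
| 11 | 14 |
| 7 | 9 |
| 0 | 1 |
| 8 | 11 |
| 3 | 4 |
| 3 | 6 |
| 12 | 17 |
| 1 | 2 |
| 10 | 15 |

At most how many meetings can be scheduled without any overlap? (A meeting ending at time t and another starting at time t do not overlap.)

Sorted by end: (0,1)  (1,2)  (1,3)  (3,4)  (3,6)  (7,9)  (8,11)  (11,14)  (10,15)  (15,16)  (12,17)  (15,18)  (18,19)
take (0,1); take (1,2); skip (1,3); take (3,4); take (7,9); take (11,14); skip (10,15); take (15,16); skip (12,17); take (18,19).
Selected 7 meetings.

7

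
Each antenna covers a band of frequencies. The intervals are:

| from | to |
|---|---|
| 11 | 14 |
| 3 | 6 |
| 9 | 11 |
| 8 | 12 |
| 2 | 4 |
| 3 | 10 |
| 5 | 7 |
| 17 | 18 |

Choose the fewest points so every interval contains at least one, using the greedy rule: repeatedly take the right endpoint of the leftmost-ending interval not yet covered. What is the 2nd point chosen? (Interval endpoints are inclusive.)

Sort by right endpoint; whenever an interval is uncovered, place a point at its right end.
By right end: [2,4]  [3,6]  [5,7]  [3,10]  [9,11]  [8,12]  [11,14]  [17,18]
[2,4] uncovered → point at 4; [5,7] uncovered → point at 7; [9,11] uncovered → point at 11; [17,18] uncovered → point at 18.
Points: 4, 7, 11, 18 (4 total).

7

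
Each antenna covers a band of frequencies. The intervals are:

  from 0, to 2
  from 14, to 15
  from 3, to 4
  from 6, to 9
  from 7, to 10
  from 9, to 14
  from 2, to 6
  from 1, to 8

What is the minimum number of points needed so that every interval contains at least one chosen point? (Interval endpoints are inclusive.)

Process intervals by earliest right end; each time one isn't hit yet, stab at its right endpoint.
By right end: [0,2]  [3,4]  [2,6]  [1,8]  [6,9]  [7,10]  [9,14]  [14,15]
[0,2] uncovered → point at 2; [3,4] uncovered → point at 4; [6,9] uncovered → point at 9; [14,15] uncovered → point at 15.
Points: 2, 4, 9, 15 (4 total).

4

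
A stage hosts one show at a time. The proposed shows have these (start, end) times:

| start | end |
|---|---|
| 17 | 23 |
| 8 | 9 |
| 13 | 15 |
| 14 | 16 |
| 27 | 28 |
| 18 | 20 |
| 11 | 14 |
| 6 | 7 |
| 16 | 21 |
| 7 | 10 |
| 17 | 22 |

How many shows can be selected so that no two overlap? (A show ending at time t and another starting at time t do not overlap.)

Sorted by end: (6,7)  (8,9)  (7,10)  (11,14)  (13,15)  (14,16)  (18,20)  (16,21)  (17,22)  (17,23)  (27,28)
take (6,7); take (8,9); skip (7,10); take (11,14); take (14,16); take (18,20); skip (17,23); take (27,28).
Selected 6 shows.

6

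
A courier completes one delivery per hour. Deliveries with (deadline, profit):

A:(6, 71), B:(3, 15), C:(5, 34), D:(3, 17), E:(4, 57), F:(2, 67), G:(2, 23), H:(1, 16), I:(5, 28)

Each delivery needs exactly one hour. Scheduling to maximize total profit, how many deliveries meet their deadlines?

6

Take jobs in profit order; each goes to the latest open slot no later than its deadline.
Profit order: A=71 F=67 E=57 C=34 I=28 G=23 D=17 H=16 B=15
Assign: A→slot 6, F→slot 2, E→slot 4, C→slot 5, I→slot 3, G→slot 1, D skipped, H skipped, B skipped.
Slots: [1:G] [2:F] [3:I] [4:E] [5:C] [6:A]
6 of 9 scheduled.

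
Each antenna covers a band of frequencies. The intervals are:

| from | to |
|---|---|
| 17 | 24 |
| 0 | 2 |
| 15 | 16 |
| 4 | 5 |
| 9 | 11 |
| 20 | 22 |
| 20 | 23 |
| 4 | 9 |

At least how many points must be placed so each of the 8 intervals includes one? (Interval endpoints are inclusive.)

5

Process intervals by earliest right end; each time one isn't hit yet, stab at its right endpoint.
By right end: [0,2]  [4,5]  [4,9]  [9,11]  [15,16]  [20,22]  [20,23]  [17,24]
[0,2] uncovered → point at 2; [4,5] uncovered → point at 5; [9,11] uncovered → point at 11; [15,16] uncovered → point at 16; [20,22] uncovered → point at 22.
Points: 2, 5, 11, 16, 22 (5 total).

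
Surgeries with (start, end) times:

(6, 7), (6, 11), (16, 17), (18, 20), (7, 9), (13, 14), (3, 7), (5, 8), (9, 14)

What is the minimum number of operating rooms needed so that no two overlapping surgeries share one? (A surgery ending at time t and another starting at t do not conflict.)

The answer is the maximum number of intervals overlapping at any instant.
starts: [3, 5, 6, 6, 7, 9, 13, 16, 18]
ends:   [7, 7, 8, 9, 11, 14, 14, 17, 20]
s3→1 s5→2 s6→3 s6→4  — peak 4.

4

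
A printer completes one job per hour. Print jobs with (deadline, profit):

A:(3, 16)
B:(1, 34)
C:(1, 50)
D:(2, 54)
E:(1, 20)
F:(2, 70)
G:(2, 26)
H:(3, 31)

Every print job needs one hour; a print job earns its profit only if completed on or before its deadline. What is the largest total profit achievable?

By profit: F(d2,70), D(d2,54), C(d1,50), B(d1,34), H(d3,31), G(d2,26), E(d1,20), A(d3,16)
F→slot 2; D→slot 1; C skipped; B skipped; H→slot 3; G skipped; E skipped; A skipped.
Profit = 54 + 70 + 31 = 155

155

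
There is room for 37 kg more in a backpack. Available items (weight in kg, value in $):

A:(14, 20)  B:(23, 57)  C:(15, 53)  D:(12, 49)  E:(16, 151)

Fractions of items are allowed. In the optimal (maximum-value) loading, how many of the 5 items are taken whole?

Greedy by value/weight ratio, highest first.
Ratios (sorted): E 9.44, D 4.08, C 3.53, B 2.48, A 1.43
take E (16 @ 151); take D (12 @ 49); take 9/15 of C → 31.80. Capacity used 37/37.
2 item(s) taken whole; one partial (take 9/15 of C).

2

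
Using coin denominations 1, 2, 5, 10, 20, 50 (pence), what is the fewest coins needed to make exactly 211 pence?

6

211 − 4×50→11 − 1×10→1 − 1×1→0
Total coins = 4 + 1 + 1 = 6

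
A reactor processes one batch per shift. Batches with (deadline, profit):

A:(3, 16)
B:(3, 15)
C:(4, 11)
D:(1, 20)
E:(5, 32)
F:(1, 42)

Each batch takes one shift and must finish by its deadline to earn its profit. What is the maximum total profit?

By profit: F(d1,42), E(d5,32), D(d1,20), A(d3,16), B(d3,15), C(d4,11)
F→slot 1; E→slot 5; D skipped; A→slot 3; B→slot 2; C→slot 4.
Profit = 42 + 15 + 16 + 11 + 32 = 116

116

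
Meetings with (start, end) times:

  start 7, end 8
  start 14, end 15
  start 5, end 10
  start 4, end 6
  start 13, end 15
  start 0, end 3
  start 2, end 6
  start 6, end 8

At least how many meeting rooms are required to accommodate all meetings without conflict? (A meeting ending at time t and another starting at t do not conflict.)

3

The answer is the maximum number of intervals overlapping at any instant.
starts: [0, 2, 4, 5, 6, 7, 13, 14]
ends:   [3, 6, 6, 8, 8, 10, 15, 15]
s0→1 s2→2 e3→1 s4→2 s5→3  — peak 3.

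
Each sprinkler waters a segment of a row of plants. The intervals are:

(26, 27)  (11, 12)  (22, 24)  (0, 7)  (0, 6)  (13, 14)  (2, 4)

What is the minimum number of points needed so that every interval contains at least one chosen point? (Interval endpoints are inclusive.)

5

Sort by right endpoint; whenever an interval is uncovered, place a point at its right end.
By right end: [2,4]  [0,6]  [0,7]  [11,12]  [13,14]  [22,24]  [26,27]
[2,4] uncovered → point at 4; [11,12] uncovered → point at 12; [13,14] uncovered → point at 14; [22,24] uncovered → point at 24; [26,27] uncovered → point at 27.
Points: 4, 12, 14, 24, 27 (5 total).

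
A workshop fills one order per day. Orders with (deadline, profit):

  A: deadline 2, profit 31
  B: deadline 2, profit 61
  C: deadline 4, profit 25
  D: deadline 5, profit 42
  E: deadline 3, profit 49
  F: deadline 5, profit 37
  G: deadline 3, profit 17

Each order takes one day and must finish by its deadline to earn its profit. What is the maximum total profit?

220

Sort by profit descending; place each in the latest free slot ≤ its deadline.
Profit order: B=61 E=49 D=42 F=37 A=31 C=25 G=17
Assign: B→slot 2, E→slot 3, D→slot 5, F→slot 4, A→slot 1, C skipped, G skipped.
Slots: [1:A] [2:B] [3:E] [4:F] [5:D]
Profit = 31 + 61 + 49 + 37 + 42 = 220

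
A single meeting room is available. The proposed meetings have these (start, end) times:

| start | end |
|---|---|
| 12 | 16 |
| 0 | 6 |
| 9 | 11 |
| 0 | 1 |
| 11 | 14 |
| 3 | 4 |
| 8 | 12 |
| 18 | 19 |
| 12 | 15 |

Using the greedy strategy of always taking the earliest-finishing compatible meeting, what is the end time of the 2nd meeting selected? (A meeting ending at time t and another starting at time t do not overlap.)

Sort by end time and greedily take each interval whose start is ≥ the last chosen end.
Sorted by end: (0,1)  (3,4)  (0,6)  (9,11)  (8,12)  (11,14)  (12,15)  (12,16)  (18,19)
take (0,1); take (3,4); skip (0,6); take (9,11); skip (8,12); take (11,14); take (18,19).
Selected: (0,1) (3,4) (9,11) (11,14) (18,19)

4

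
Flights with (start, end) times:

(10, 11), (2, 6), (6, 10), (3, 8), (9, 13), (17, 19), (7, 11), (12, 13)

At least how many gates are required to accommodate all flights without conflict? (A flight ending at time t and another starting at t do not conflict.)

3

The answer is the maximum number of intervals overlapping at any instant.
Events (time:±→running): 2:+→1 3:+→2 6:-→1 6:+→2 7:+→3 … peak 3.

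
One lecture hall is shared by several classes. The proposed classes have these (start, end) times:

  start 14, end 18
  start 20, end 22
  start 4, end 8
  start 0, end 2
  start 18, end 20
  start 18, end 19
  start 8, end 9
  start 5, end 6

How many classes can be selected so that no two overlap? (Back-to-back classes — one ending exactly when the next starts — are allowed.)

6

Greedy by earliest finish: after sorting by end time, pick each interval compatible with the last pick.
By end time: (0,2), (5,6), (4,8), (8,9), (14,18), (18,19), (18,20), (20,22).
Pick (0,2); next start ≥ 2 → (5,6); next start ≥ 6 → (8,9); next start ≥ 9 → (14,18); next start ≥ 18 → (18,19); next start ≥ 19 → (20,22).
Selected 6 classes.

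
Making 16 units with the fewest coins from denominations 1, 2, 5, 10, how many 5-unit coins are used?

1

16 − 1×10→6 − 1×5→1 − 1×1→0
Count of 5: 1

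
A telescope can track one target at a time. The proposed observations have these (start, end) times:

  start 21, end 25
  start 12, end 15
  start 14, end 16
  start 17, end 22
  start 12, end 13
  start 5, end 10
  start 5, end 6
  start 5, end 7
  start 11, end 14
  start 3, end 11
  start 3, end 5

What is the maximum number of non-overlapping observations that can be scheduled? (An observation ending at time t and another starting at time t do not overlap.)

By end time: (3,5), (5,6), (5,7), (5,10), (3,11), (12,13), (11,14), (12,15), (14,16), (17,22), (21,25).
Pick (3,5); next start ≥ 5 → (5,6); next start ≥ 6 → (12,13); next start ≥ 13 → (14,16); next start ≥ 16 → (17,22).
Selected 5 observations.

5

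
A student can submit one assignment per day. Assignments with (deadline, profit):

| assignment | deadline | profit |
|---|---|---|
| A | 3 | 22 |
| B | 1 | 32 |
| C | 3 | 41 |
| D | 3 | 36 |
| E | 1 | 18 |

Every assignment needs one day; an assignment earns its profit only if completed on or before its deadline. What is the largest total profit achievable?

Profit order: C=41 D=36 B=32 A=22 E=18
Assign: C→slot 3, D→slot 2, B→slot 1, A skipped, E skipped.
Slots: [1:B] [2:D] [3:C]
Profit = 32 + 36 + 41 = 109

109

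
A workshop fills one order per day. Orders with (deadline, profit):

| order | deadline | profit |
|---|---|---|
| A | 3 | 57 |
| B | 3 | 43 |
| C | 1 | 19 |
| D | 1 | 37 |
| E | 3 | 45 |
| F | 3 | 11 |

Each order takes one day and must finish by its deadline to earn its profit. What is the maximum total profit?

145

By profit: A(d3,57), E(d3,45), B(d3,43), D(d1,37), C(d1,19), F(d3,11)
A→slot 3; E→slot 2; B→slot 1; D skipped; C skipped; F skipped.
Profit = 43 + 45 + 57 = 145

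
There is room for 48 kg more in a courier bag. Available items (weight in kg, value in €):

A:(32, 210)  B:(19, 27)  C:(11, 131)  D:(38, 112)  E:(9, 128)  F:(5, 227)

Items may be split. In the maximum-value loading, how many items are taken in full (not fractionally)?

3

Sort by value per unit weight and fill in that order.
Order: F (227/5=45.40) > E (128/9=14.22) > C (131/11=11.91) > A (210/32=6.56) > D (112/38=2.95) > B (27/19=1.42)
Fill: take F (5 @ 227) → take E (9 @ 128) → take C (11 @ 131) → take 23/32 of A → 150.94; 48/48 used.
3 item(s) taken whole; one partial (take 23/32 of A).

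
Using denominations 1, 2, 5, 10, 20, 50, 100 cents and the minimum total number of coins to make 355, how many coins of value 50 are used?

Greedy: take as many of the largest coin as possible, then repeat with the remainder.
355 − 3×100→55 − 1×50→5 − 1×5→0
Count of 50: 1

1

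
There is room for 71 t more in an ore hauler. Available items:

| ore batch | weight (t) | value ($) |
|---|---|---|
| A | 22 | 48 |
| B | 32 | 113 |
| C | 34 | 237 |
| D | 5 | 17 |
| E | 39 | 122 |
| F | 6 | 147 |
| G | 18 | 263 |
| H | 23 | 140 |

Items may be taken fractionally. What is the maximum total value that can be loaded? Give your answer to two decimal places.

Sort by value per unit weight and fill in that order.
Ratios (sorted): F 24.50, G 14.61, C 6.97, H 6.09, B 3.53, D 3.40, E 3.13, A 2.18
take F (6 @ 147); take G (18 @ 263); take C (34 @ 237); take 13/23 of H → 79.13. Capacity used 71/71.
Total value = 726.13

726.13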